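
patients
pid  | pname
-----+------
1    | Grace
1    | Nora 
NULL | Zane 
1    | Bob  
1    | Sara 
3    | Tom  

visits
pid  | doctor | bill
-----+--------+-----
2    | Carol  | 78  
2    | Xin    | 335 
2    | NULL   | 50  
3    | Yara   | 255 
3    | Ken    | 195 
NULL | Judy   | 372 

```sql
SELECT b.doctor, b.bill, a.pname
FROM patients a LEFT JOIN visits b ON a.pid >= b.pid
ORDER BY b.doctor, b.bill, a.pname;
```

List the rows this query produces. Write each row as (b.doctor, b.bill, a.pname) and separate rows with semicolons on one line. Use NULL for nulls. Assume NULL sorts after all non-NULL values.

LEFT JOIN keeps every row from `patients`; unmatched rows get NULL for `visits`'s columns.
Matching on a.pid >= b.pid. A NULL in a compared column never satisfies the condition.
Matched pairs: 5; unmatched a rows kept: 5.

(Carol, 78, Tom); (Ken, 195, Tom); (Xin, 335, Tom); (Yara, 255, Tom); (NULL, 50, Tom); (NULL, NULL, Bob); (NULL, NULL, Grace); (NULL, NULL, Nora); (NULL, NULL, Sara); (NULL, NULL, Zane)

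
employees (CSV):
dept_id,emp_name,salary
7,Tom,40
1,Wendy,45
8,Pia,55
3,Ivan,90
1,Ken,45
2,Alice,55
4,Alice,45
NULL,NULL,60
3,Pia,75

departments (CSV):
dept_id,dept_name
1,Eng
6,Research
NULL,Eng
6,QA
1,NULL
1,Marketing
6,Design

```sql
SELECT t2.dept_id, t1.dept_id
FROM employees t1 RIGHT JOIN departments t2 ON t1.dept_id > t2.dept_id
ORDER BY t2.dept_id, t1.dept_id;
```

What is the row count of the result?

25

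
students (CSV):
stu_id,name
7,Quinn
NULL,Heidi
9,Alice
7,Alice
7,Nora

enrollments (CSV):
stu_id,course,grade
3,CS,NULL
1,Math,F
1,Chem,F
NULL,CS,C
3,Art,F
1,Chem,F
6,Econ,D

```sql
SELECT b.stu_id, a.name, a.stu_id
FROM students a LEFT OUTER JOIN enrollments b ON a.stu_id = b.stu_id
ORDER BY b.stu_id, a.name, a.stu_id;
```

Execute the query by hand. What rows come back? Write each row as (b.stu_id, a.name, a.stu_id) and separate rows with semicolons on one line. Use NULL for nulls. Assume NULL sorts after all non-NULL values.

(NULL, Alice, 7); (NULL, Alice, 9); (NULL, Heidi, NULL); (NULL, Nora, 7); (NULL, Quinn, 7)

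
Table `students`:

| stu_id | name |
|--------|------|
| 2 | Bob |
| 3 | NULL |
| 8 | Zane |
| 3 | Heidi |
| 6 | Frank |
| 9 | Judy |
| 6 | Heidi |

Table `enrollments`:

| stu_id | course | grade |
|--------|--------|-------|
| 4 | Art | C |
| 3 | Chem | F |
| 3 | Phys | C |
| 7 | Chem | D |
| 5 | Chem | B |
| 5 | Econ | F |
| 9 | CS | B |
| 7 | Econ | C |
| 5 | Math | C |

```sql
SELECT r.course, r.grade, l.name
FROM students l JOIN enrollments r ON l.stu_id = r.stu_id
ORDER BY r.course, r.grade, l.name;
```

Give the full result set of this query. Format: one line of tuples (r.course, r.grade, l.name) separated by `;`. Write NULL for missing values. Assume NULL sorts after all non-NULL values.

(CS, B, Judy); (Chem, F, Heidi); (Chem, F, NULL); (Phys, C, Heidi); (Phys, C, NULL)

INNER JOIN keeps only pairs where the ON condition holds.
Matching on l.stu_id = r.stu_id.
Matched pairs: 5.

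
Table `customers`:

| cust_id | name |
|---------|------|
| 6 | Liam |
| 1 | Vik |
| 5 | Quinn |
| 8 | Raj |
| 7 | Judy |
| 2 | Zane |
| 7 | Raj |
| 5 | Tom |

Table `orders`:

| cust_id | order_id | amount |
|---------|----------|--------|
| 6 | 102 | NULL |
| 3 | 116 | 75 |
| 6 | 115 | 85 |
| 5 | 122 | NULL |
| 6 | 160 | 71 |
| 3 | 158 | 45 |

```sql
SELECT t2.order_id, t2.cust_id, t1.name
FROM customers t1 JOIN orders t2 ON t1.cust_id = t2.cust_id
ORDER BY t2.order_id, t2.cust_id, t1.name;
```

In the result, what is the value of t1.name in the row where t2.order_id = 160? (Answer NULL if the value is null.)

Liam

INNER JOIN keeps only pairs where the ON condition holds.
Matching on t1.cust_id = t2.cust_id.
- cust_id=6: 3 matching t2 row(s), so 3 row(s) emitted.
- cust_id=1: no matching t2 row, dropped.
- cust_id=5: 1 matching t2 row(s), so 1 row(s) emitted.
- cust_id=8: no matching t2 row, dropped.
- cust_id=7: no matching t2 row, dropped.
- cust_id=2: no matching t2 row, dropped.
- cust_id=7: no matching t2 row, dropped.
- cust_id=5: 1 matching t2 row(s), so 1 row(s) emitted.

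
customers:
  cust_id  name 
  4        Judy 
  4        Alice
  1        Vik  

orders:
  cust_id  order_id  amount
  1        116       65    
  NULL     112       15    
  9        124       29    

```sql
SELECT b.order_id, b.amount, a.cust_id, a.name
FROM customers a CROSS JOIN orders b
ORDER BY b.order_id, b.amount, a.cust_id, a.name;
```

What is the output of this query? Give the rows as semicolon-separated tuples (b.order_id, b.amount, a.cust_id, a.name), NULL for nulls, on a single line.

CROSS JOIN pairs every row of `customers` with every row of `orders`: 3 × 3 = 9 rows.
After projecting and ordering:
b.order_id | b.amount | a.cust_id | a.name
112 | 15 | 1 | Vik
112 | 15 | 4 | Alice
112 | 15 | 4 | Judy
116 | 65 | 1 | Vik
116 | 65 | 4 | Alice
116 | 65 | 4 | Judy
124 | 29 | 1 | Vik
124 | 29 | 4 | Alice
124 | 29 | 4 | Judy

(112, 15, 1, Vik); (112, 15, 4, Alice); (112, 15, 4, Judy); (116, 65, 1, Vik); (116, 65, 4, Alice); (116, 65, 4, Judy); (124, 29, 1, Vik); (124, 29, 4, Alice); (124, 29, 4, Judy)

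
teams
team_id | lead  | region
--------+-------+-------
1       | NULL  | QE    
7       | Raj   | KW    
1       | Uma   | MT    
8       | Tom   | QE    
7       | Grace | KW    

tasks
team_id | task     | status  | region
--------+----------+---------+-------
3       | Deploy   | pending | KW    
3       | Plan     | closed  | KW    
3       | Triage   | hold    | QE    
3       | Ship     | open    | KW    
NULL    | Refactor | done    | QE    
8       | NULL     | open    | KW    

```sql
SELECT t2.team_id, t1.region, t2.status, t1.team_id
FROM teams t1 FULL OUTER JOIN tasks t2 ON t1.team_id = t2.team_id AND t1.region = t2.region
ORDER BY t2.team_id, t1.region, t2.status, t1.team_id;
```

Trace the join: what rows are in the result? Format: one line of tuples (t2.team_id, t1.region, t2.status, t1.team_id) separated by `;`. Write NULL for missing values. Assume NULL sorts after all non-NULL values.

FULL OUTER JOIN keeps every row from both sides; unmatched rows get NULL for the other side's columns.
Matching on t1.team_id = t2.team_id AND t1.region = t2.region. A NULL in a compared column never satisfies the condition.
Matched pairs: 0; unmatched t1 rows kept: 5; unmatched t2 rows kept: 6.

(3, NULL, closed, NULL); (3, NULL, hold, NULL); (3, NULL, open, NULL); (3, NULL, pending, NULL); (8, NULL, open, NULL); (NULL, KW, NULL, 7); (NULL, KW, NULL, 7); (NULL, MT, NULL, 1); (NULL, QE, NULL, 1); (NULL, QE, NULL, 8); (NULL, NULL, done, NULL)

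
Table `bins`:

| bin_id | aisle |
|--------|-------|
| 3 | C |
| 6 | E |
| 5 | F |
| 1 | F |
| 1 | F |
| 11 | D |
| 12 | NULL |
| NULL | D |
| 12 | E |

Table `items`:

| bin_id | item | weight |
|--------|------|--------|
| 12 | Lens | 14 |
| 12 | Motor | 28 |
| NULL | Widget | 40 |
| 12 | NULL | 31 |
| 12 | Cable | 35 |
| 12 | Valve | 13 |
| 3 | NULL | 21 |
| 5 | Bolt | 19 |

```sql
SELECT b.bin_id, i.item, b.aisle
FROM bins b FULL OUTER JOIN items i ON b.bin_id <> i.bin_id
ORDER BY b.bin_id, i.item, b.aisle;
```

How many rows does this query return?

46

FULL OUTER JOIN keeps every row from both sides; unmatched rows get NULL for the other side's columns.
Matching on b.bin_id <> i.bin_id. A NULL in a compared column never satisfies the condition.
Matched pairs: 44; unmatched b rows kept: 1; unmatched i rows kept: 1.
Total: 44 matched + 2 padded = 46 rows.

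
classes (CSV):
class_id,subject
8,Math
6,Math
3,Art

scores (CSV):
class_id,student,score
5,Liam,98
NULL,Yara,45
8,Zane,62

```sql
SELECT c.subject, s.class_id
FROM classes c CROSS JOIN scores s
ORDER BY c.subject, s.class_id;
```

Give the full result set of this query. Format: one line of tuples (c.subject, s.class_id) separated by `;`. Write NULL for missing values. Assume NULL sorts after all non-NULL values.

CROSS JOIN pairs every row of `classes` with every row of `scores`: 3 × 3 = 9 rows.
After projecting and ordering:
c.subject | s.class_id
Art | 5
Art | 8
Art | NULL
Math | 5
Math | 5
Math | 8
Math | 8
Math | NULL
Math | NULL

(Art, 5); (Art, 8); (Art, NULL); (Math, 5); (Math, 5); (Math, 8); (Math, 8); (Math, NULL); (Math, NULL)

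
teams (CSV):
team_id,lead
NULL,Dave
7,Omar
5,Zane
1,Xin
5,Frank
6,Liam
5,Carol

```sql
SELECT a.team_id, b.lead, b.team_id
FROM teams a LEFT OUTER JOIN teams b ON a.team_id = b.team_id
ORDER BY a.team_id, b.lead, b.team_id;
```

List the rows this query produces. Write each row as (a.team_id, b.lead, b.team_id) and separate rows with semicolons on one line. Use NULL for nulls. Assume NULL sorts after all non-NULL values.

(1, Xin, 1); (5, Carol, 5); (5, Carol, 5); (5, Carol, 5); (5, Frank, 5); (5, Frank, 5); (5, Frank, 5); (5, Zane, 5); (5, Zane, 5); (5, Zane, 5); (6, Liam, 6); (7, Omar, 7); (NULL, NULL, NULL)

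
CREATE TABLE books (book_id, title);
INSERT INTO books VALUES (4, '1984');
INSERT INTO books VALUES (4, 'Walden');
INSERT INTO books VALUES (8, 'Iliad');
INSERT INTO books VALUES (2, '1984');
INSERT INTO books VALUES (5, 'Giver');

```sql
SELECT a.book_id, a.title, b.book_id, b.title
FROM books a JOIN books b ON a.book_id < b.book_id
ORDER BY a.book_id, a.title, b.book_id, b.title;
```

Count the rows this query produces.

9

INNER JOIN keeps only pairs where the ON condition holds.
Matching on a.book_id < b.book_id.
Matched pairs: 9.
Total: 9 rows.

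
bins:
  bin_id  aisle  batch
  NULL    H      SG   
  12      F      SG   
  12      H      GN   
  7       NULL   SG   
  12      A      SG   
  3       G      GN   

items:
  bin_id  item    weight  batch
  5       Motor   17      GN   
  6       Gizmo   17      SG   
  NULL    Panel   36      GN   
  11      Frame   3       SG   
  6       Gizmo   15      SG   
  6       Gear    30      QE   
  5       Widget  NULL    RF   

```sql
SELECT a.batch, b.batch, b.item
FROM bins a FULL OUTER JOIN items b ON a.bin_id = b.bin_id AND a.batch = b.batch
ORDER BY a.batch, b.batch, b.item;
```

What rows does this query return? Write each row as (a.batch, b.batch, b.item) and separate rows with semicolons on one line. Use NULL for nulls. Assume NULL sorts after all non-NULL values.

(GN, NULL, NULL); (GN, NULL, NULL); (SG, NULL, NULL); (SG, NULL, NULL); (SG, NULL, NULL); (SG, NULL, NULL); (NULL, GN, Motor); (NULL, GN, Panel); (NULL, QE, Gear); (NULL, RF, Widget); (NULL, SG, Frame); (NULL, SG, Gizmo); (NULL, SG, Gizmo)

FULL OUTER JOIN keeps every row from both sides; unmatched rows get NULL for the other side's columns.
Matching on a.bin_id = b.bin_id AND a.batch = b.batch. A NULL in a compared column never satisfies the condition.
- a (bin_id=NULL, batch=SG) has no partner → padded with NULL.
- a (bin_id=12, batch=SG) has no partner → padded with NULL.
- a (bin_id=12, batch=GN) has no partner → padded with NULL.
- a (bin_id=7, batch=SG) has no partner → padded with NULL.
- a (bin_id=12, batch=SG) has no partner → padded with NULL.
- a (bin_id=3, batch=GN) has no partner → padded with NULL.
- 7 b row(s) had no a match → kept, a columns NULL.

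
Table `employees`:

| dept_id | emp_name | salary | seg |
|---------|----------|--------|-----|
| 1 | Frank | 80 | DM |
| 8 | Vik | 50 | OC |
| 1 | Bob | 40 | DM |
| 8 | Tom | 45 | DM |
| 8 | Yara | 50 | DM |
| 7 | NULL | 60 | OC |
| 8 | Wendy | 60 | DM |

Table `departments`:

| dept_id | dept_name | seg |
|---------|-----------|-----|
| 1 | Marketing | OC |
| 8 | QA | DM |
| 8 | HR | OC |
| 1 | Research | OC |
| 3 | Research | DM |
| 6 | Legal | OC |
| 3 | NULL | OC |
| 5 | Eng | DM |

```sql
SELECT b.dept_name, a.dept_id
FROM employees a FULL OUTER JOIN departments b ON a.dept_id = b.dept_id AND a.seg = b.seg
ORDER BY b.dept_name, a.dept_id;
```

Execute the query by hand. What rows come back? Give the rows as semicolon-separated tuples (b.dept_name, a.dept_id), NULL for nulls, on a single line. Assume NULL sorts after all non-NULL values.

(Eng, NULL); (HR, 8); (Legal, NULL); (Marketing, NULL); (QA, 8); (QA, 8); (QA, 8); (Research, NULL); (Research, NULL); (NULL, 1); (NULL, 1); (NULL, 7); (NULL, NULL)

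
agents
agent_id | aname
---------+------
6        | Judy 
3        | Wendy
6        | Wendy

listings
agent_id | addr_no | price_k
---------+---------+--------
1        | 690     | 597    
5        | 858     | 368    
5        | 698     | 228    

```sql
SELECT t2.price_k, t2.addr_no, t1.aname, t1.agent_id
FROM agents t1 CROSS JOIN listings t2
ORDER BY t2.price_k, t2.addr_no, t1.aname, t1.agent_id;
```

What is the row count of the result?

CROSS JOIN pairs every row of `agents` with every row of `listings`: 3 × 3 = 9 rows.

9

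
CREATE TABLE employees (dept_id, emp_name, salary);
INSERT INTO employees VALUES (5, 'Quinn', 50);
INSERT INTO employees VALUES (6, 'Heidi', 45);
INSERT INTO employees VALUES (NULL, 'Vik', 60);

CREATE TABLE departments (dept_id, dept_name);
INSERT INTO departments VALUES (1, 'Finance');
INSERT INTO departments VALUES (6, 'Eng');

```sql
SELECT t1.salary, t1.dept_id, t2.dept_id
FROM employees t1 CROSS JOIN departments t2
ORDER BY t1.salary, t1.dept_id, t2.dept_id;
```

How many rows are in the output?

6

CROSS JOIN pairs every row of `employees` with every row of `departments`: 3 × 2 = 6 rows.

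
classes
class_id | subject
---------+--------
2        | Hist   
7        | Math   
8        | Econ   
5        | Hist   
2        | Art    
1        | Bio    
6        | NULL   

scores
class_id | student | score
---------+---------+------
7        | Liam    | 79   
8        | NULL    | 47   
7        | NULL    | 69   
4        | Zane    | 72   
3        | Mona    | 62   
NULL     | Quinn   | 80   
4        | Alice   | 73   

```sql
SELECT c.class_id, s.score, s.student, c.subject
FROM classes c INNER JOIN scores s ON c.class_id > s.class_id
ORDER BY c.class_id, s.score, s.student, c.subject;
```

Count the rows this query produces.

INNER JOIN keeps only pairs where the ON condition holds.
Matching on c.class_id > s.class_id. A NULL in a compared column never satisfies the condition.
Matched pairs: 14.
Total: 14 rows.

14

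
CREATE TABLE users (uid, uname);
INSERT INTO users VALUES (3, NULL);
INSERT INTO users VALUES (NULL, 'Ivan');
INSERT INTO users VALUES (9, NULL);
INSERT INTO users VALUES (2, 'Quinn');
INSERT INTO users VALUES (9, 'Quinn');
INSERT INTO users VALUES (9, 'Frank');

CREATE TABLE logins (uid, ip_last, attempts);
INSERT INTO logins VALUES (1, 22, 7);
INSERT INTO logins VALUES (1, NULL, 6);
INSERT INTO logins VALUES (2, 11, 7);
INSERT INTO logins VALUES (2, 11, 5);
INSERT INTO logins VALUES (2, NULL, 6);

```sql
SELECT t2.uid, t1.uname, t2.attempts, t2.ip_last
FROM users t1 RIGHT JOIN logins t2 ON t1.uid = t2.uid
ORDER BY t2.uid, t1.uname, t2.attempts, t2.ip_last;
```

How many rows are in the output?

5

RIGHT JOIN keeps every row from `logins`; unmatched rows get NULL for `users`'s columns.
Matching on t1.uid = t2.uid. A NULL in a compared column never satisfies the condition.
Matched pairs: 3; unmatched t2 rows kept: 2.
Total: 3 matched + 2 padded = 5 rows.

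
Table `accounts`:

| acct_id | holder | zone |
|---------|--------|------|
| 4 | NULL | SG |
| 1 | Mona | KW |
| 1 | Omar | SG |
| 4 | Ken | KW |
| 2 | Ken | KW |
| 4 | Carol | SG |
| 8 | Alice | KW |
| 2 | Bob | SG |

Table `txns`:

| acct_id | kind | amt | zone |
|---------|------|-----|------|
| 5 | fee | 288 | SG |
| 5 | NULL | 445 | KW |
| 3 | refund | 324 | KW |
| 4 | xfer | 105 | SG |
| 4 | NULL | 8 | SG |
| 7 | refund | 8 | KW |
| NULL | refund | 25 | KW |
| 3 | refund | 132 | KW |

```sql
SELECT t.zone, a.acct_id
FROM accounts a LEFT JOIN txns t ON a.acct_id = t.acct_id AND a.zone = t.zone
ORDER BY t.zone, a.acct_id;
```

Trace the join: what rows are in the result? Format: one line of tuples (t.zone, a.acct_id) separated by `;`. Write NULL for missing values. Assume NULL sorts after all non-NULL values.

LEFT JOIN keeps every row from `accounts`; unmatched rows get NULL for `txns`'s columns.
Matching on a.acct_id = t.acct_id AND a.zone = t.zone. A NULL in a compared column never satisfies the condition.
- a (acct_id=4, zone=SG) pairs with 2 row(s) of t.
- a (acct_id=1, zone=KW) has no partner → padded with NULL.
- a (acct_id=1, zone=SG) has no partner → padded with NULL.
- a (acct_id=4, zone=KW) has no partner → padded with NULL.
- a (acct_id=2, zone=KW) has no partner → padded with NULL.
- a (acct_id=4, zone=SG) pairs with 2 row(s) of t.
- a (acct_id=8, zone=KW) has no partner → padded with NULL.
- a (acct_id=2, zone=SG) has no partner → padded with NULL.
After projecting and ordering:
t.zone | a.acct_id
SG | 4
SG | 4
SG | 4
SG | 4
NULL | 1
NULL | 1
NULL | 2
NULL | 2
NULL | 4
NULL | 8

(SG, 4); (SG, 4); (SG, 4); (SG, 4); (NULL, 1); (NULL, 1); (NULL, 2); (NULL, 2); (NULL, 4); (NULL, 8)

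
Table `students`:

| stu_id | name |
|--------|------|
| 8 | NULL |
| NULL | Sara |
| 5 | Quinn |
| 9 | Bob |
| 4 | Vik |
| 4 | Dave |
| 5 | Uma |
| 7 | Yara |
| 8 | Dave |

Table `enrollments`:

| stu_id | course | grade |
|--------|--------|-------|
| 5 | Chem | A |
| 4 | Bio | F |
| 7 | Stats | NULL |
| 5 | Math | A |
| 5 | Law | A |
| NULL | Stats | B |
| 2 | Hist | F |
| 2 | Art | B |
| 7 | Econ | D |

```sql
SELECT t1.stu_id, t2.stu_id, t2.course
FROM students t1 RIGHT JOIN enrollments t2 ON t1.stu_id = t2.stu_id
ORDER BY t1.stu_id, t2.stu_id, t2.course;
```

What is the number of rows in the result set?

13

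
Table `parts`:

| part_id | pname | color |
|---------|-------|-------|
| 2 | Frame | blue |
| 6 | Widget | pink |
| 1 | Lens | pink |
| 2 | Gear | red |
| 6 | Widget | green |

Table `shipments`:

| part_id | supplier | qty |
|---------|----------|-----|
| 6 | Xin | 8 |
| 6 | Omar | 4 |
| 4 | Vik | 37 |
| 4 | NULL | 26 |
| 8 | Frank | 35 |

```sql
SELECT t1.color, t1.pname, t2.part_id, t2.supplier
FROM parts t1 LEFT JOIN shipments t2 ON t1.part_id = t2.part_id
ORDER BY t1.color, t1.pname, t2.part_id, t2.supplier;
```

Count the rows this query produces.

7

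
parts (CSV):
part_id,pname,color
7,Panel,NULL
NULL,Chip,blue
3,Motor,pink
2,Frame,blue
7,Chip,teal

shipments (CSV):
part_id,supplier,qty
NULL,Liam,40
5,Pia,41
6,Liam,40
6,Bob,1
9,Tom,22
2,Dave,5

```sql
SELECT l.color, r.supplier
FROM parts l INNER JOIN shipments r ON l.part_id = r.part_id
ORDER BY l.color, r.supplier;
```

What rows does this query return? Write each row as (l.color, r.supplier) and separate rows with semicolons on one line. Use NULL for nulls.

INNER JOIN keeps only pairs where the ON condition holds.
Matching on l.part_id = r.part_id. A NULL in a compared column never satisfies the condition.
- l (part_id=7) has no partner → excluded.
- l (part_id=NULL) has no partner → excluded.
- l (part_id=3) has no partner → excluded.
- l (part_id=2) pairs with 1 row(s) of r.
- l (part_id=7) has no partner → excluded.
After projecting and ordering:
l.color | r.supplier
blue | Dave

(blue, Dave)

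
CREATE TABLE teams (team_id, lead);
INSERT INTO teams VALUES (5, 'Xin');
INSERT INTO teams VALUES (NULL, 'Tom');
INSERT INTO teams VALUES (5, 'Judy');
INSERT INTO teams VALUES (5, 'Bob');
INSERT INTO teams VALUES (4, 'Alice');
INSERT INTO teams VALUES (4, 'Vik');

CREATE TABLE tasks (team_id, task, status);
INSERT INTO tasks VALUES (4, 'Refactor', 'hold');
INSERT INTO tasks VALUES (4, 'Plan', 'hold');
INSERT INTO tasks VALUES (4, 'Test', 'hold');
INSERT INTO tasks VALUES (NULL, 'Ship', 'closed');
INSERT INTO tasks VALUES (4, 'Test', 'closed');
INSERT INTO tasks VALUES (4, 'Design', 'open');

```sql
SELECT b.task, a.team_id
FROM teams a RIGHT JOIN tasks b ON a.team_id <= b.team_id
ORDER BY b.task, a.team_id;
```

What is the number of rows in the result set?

RIGHT JOIN keeps every row from `tasks`; unmatched rows get NULL for `teams`'s columns.
Matching on a.team_id <= b.team_id. A NULL in a compared column never satisfies the condition.
Matched pairs: 10; unmatched b rows kept: 1.
Total: 10 matched + 1 padded = 11 rows.

11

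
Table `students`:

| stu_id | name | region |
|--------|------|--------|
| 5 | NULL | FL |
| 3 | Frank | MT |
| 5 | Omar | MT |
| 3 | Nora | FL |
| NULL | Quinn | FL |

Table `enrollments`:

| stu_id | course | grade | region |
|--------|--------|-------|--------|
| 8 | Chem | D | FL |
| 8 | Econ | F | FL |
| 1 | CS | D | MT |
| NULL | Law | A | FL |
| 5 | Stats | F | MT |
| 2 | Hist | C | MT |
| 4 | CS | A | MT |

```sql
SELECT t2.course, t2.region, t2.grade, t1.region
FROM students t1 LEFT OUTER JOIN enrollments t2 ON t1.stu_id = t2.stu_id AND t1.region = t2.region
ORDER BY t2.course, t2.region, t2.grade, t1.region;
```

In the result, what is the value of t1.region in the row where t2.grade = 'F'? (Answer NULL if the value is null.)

LEFT JOIN keeps every row from `students`; unmatched rows get NULL for `enrollments`'s columns.
Matching on t1.stu_id = t2.stu_id AND t1.region = t2.region. A NULL in a compared column never satisfies the condition.
- t1[0] stu_id=5, region=FL → no match; kept with NULLs on the t2 side.
- t1[1] stu_id=3, region=MT → no match; kept with NULLs on the t2 side.
- t1[2] stu_id=5, region=MT → 1 match(es) in t2 → 1 row(s).
- t1[3] stu_id=3, region=FL → no match; kept with NULLs on the t2 side.
- t1[4] stu_id=NULL, region=FL → no match; kept with NULLs on the t2 side.

MT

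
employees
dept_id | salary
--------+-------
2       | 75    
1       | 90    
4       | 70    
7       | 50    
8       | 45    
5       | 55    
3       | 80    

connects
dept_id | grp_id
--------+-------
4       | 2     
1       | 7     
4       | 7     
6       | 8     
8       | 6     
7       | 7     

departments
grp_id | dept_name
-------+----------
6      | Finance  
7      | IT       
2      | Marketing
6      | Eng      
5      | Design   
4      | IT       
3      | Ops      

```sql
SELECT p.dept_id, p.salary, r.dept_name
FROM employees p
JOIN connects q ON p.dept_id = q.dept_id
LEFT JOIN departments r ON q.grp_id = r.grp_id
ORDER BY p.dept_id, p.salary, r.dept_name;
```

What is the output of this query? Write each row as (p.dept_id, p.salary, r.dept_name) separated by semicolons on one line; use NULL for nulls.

(1, 90, IT); (4, 70, IT); (4, 70, Marketing); (7, 50, IT); (8, 45, Eng); (8, 45, Finance)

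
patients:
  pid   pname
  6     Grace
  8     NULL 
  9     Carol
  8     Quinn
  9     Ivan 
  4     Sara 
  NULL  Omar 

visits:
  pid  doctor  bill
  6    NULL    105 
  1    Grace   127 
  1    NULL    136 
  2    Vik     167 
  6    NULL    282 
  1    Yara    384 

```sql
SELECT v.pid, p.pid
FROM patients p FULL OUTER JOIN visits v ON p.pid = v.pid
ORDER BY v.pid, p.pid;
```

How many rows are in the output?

12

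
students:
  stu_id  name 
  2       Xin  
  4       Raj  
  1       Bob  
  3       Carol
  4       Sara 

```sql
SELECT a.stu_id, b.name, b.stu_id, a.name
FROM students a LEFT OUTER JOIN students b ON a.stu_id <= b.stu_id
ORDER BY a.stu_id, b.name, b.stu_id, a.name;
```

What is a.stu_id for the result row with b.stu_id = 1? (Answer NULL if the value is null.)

1

LEFT JOIN keeps every row from `students a`; unmatched rows get NULL for `students b`'s columns.
Matching on a.stu_id <= b.stu_id.
- a row (stu_id=2): matches 4 b row(s) → 4 output row(s).
- a row (stu_id=4): matches 2 b row(s) → 2 output row(s).
- a row (stu_id=1): matches 5 b row(s) → 5 output row(s).
- a row (stu_id=3): matches 3 b row(s) → 3 output row(s).
- a row (stu_id=4): matches 2 b row(s) → 2 output row(s).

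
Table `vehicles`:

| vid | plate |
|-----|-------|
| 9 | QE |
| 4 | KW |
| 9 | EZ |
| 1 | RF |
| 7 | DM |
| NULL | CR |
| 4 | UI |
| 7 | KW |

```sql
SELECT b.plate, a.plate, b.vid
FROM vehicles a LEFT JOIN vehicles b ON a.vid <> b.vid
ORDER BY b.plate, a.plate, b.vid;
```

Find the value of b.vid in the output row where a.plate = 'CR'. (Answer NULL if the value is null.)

NULL

LEFT JOIN keeps every row from `vehicles a`; unmatched rows get NULL for `vehicles b`'s columns.
Matching on a.vid <> b.vid. A NULL in a compared column never satisfies the condition.
- a (vid=9) pairs with 5 row(s) of b.
- a (vid=4) pairs with 5 row(s) of b.
- a (vid=9) pairs with 5 row(s) of b.
- a (vid=1) pairs with 6 row(s) of b.
- a (vid=7) pairs with 5 row(s) of b.
- a (vid=NULL) has no partner → padded with NULL.
- a (vid=4) pairs with 5 row(s) of b.
- a (vid=7) pairs with 5 row(s) of b.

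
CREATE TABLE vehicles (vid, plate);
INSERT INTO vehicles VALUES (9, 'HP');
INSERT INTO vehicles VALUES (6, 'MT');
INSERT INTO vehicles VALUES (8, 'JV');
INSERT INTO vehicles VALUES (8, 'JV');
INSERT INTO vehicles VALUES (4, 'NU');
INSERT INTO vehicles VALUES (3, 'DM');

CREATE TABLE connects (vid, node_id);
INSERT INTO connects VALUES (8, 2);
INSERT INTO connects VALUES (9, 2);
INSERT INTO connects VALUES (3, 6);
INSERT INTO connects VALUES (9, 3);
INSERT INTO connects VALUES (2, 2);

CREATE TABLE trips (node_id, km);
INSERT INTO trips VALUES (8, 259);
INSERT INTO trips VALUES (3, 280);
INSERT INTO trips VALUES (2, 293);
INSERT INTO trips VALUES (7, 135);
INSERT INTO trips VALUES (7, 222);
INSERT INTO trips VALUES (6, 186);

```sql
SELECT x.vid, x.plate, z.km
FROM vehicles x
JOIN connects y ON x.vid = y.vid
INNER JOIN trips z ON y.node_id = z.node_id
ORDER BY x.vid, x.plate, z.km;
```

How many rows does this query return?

Evaluate left to right. First `vehicles x INNER JOIN connects y` on vid: 5 row(s).
Then INNER JOIN `trips z` on node_id: keep only rows whose y.node_id appears in z.
Result: 5 row(s).

5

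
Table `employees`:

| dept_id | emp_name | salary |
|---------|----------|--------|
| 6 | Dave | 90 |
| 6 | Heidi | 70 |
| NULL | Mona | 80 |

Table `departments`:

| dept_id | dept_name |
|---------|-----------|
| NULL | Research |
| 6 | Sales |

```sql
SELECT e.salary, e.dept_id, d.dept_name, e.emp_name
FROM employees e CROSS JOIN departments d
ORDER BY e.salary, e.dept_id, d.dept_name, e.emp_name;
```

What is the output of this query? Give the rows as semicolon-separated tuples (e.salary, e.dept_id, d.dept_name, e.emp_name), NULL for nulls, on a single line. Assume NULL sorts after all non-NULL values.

CROSS JOIN pairs every row of `employees` with every row of `departments`: 3 × 2 = 6 rows.
After projecting and ordering:
e.salary | e.dept_id | d.dept_name | e.emp_name
70 | 6 | Research | Heidi
70 | 6 | Sales | Heidi
80 | NULL | Research | Mona
80 | NULL | Sales | Mona
90 | 6 | Research | Dave
90 | 6 | Sales | Dave

(70, 6, Research, Heidi); (70, 6, Sales, Heidi); (80, NULL, Research, Mona); (80, NULL, Sales, Mona); (90, 6, Research, Dave); (90, 6, Sales, Dave)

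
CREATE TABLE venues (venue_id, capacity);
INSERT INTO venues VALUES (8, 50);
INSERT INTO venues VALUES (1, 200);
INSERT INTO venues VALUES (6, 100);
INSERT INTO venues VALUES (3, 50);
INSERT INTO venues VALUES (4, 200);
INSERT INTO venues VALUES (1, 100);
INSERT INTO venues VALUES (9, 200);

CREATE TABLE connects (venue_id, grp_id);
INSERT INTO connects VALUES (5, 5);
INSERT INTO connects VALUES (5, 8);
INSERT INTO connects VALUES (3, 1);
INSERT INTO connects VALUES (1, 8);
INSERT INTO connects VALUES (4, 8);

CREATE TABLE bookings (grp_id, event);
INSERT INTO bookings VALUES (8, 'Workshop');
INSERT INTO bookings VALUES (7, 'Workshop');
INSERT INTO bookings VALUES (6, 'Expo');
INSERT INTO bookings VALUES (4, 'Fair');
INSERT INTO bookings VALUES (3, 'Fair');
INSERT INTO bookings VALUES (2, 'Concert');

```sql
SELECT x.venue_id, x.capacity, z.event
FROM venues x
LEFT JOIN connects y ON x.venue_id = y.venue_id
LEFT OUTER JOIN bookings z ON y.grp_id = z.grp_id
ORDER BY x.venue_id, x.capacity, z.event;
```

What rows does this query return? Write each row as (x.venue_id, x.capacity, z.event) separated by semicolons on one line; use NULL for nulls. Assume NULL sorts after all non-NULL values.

Step 1 — x LEFT JOIN y on venue_id → 7 row(s).
Then LEFT JOIN `bookings z` on grp_id: each of those 7 rows is kept; rows whose y.grp_id has no match in z get NULL for z's columns.

(1, 100, Workshop); (1, 200, Workshop); (3, 50, NULL); (4, 200, Workshop); (6, 100, NULL); (8, 50, NULL); (9, 200, NULL)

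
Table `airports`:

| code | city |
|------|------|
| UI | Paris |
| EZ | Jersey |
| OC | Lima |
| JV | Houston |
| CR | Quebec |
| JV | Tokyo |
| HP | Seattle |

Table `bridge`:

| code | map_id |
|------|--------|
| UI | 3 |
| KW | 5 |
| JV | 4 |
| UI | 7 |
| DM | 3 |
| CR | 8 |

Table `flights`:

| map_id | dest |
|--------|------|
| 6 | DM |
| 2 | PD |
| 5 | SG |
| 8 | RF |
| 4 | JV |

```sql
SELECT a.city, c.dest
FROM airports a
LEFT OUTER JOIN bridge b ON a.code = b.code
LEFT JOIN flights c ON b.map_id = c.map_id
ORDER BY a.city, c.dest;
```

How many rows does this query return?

8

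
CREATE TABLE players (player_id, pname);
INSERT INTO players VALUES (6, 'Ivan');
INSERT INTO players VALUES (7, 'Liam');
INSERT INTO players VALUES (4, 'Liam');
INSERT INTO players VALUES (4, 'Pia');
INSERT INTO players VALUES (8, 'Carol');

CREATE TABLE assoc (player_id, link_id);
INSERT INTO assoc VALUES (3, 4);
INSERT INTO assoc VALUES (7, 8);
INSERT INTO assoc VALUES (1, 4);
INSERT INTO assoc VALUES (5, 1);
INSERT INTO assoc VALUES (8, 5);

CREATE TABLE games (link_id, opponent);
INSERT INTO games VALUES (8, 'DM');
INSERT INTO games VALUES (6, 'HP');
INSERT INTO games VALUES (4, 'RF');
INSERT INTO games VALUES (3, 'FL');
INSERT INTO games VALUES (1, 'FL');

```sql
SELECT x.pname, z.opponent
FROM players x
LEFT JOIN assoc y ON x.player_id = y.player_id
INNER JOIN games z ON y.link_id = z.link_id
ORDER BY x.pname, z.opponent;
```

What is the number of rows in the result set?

Joins associate left-to-right: players LEFT JOIN assoc on player_id gives 5 intermediate row(s).
Then INNER JOIN `games z` on link_id: keep only rows whose y.link_id appears in z.
Result: 1 row(s).

1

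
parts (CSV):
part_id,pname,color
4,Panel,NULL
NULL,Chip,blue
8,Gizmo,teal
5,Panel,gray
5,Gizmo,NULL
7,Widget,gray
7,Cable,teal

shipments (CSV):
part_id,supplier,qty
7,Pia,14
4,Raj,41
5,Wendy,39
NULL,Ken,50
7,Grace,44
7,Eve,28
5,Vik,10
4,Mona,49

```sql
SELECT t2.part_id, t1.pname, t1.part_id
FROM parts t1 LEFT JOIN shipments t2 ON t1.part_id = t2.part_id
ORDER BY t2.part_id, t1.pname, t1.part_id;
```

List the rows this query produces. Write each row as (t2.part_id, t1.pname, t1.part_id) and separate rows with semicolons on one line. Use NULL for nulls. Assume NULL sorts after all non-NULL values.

(4, Panel, 4); (4, Panel, 4); (5, Gizmo, 5); (5, Gizmo, 5); (5, Panel, 5); (5, Panel, 5); (7, Cable, 7); (7, Cable, 7); (7, Cable, 7); (7, Widget, 7); (7, Widget, 7); (7, Widget, 7); (NULL, Chip, NULL); (NULL, Gizmo, 8)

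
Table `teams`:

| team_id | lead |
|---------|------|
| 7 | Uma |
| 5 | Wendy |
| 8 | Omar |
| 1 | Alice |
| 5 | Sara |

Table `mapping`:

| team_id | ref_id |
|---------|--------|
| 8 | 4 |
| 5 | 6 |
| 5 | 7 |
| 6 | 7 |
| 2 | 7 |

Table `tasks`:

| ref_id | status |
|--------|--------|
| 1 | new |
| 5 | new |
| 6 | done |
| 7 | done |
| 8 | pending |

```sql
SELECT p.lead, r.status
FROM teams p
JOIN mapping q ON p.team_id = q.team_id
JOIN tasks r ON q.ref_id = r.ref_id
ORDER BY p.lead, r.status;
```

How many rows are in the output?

Evaluate left to right. First `teams p INNER JOIN mapping q` on team_id: 5 row(s).
Then INNER JOIN `tasks r` on ref_id: keep only rows whose q.ref_id appears in r.
Result: 4 row(s).

4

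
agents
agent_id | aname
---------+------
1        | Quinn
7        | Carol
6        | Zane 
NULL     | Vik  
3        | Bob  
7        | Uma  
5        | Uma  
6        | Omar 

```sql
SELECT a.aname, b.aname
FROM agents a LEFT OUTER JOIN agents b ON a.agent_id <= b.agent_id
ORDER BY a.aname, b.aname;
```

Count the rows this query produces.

LEFT JOIN keeps every row from `agents a`; unmatched rows get NULL for `agents b`'s columns.
Matching on a.agent_id <= b.agent_id. A NULL in a compared column never satisfies the condition.
- agent_id=1: 7 matching b row(s), so 7 row(s) emitted.
- agent_id=7: 2 matching b row(s), so 2 row(s) emitted.
- agent_id=6: 4 matching b row(s), so 4 row(s) emitted.
- agent_id=NULL: no b row matches, row kept with b columns NULL.
- agent_id=3: 6 matching b row(s), so 6 row(s) emitted.
- agent_id=7: 2 matching b row(s), so 2 row(s) emitted.
- agent_id=5: 5 matching b row(s), so 5 row(s) emitted.
- agent_id=6: 4 matching b row(s), so 4 row(s) emitted.
Total: 30 matched + 1 padded = 31 rows.

31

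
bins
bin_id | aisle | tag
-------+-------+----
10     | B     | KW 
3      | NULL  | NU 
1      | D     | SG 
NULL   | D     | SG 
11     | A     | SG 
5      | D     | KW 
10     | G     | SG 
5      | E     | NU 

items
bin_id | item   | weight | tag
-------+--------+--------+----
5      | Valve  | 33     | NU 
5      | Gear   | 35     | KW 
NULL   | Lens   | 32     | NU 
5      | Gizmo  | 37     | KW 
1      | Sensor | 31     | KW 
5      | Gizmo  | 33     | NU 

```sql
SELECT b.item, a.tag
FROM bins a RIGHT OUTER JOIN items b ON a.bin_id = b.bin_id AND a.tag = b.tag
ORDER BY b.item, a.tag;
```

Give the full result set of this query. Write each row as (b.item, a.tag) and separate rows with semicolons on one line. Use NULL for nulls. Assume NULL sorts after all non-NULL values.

RIGHT JOIN keeps every row from `items`; unmatched rows get NULL for `bins`'s columns.
Matching on a.bin_id = b.bin_id AND a.tag = b.tag. A NULL in a compared column never satisfies the condition.
Matched pairs: 4; unmatched b rows kept: 2.

(Gear, KW); (Gizmo, KW); (Gizmo, NU); (Lens, NULL); (Sensor, NULL); (Valve, NU)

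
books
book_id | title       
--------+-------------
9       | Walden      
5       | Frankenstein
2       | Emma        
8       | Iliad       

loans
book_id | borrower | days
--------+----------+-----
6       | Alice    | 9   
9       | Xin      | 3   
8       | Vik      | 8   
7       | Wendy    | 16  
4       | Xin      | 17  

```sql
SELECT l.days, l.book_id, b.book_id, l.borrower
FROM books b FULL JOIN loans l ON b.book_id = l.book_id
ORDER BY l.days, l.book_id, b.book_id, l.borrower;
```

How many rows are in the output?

7

FULL OUTER JOIN keeps every row from both sides; unmatched rows get NULL for the other side's columns.
Matching on b.book_id = l.book_id.
- b (book_id=9) pairs with 1 row(s) of l.
- b (book_id=5) has no partner → padded with NULL.
- b (book_id=2) has no partner → padded with NULL.
- b (book_id=8) pairs with 1 row(s) of l.
- plus 3 unmatched l row(s), each kept with NULL b columns.
Total: 2 matched + 5 padded = 7 rows.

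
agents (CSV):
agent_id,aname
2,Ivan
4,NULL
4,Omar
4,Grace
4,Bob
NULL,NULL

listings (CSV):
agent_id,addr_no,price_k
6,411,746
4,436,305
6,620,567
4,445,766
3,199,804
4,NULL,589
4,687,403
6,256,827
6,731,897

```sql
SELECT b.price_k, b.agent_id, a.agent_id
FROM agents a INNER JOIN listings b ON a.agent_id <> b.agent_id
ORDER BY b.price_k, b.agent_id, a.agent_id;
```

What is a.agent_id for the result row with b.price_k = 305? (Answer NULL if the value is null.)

2

INNER JOIN keeps only pairs where the ON condition holds.
Matching on a.agent_id <> b.agent_id. A NULL in a compared column never satisfies the condition.
- agent_id=2: 9 matching b row(s), so 9 row(s) emitted.
- agent_id=4: 5 matching b row(s), so 5 row(s) emitted.
- agent_id=4: 5 matching b row(s), so 5 row(s) emitted.
- agent_id=4: 5 matching b row(s), so 5 row(s) emitted.
- agent_id=4: 5 matching b row(s), so 5 row(s) emitted.
- agent_id=NULL: no matching b row, dropped.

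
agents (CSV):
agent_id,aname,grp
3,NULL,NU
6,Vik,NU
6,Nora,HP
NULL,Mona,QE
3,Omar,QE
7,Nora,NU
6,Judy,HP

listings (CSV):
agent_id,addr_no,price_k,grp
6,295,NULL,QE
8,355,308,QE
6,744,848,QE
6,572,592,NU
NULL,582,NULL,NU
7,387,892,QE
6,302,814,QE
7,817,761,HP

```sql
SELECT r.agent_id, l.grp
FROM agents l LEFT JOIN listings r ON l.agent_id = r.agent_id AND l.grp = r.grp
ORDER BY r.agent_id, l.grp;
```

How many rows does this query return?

7

LEFT JOIN keeps every row from `agents`; unmatched rows get NULL for `listings`'s columns.
Matching on l.agent_id = r.agent_id AND l.grp = r.grp. A NULL in a compared column never satisfies the condition.
- agent_id=3, grp=NU: no r row matches, row kept with r columns NULL.
- agent_id=6, grp=NU: 1 matching r row(s), so 1 row(s) emitted.
- agent_id=6, grp=HP: no r row matches, row kept with r columns NULL.
- agent_id=NULL, grp=QE: no r row matches, row kept with r columns NULL.
- agent_id=3, grp=QE: no r row matches, row kept with r columns NULL.
- agent_id=7, grp=NU: no r row matches, row kept with r columns NULL.
- agent_id=6, grp=HP: no r row matches, row kept with r columns NULL.
Total: 1 matched + 6 padded = 7 rows.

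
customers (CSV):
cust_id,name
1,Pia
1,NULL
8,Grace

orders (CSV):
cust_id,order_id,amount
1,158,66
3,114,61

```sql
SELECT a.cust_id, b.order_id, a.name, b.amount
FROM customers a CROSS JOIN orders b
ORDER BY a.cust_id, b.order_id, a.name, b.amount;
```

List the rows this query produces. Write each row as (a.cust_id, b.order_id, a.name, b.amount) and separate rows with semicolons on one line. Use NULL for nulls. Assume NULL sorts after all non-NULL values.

CROSS JOIN pairs every row of `customers` with every row of `orders`: 3 × 2 = 6 rows.

(1, 114, Pia, 61); (1, 114, NULL, 61); (1, 158, Pia, 66); (1, 158, NULL, 66); (8, 114, Grace, 61); (8, 158, Grace, 66)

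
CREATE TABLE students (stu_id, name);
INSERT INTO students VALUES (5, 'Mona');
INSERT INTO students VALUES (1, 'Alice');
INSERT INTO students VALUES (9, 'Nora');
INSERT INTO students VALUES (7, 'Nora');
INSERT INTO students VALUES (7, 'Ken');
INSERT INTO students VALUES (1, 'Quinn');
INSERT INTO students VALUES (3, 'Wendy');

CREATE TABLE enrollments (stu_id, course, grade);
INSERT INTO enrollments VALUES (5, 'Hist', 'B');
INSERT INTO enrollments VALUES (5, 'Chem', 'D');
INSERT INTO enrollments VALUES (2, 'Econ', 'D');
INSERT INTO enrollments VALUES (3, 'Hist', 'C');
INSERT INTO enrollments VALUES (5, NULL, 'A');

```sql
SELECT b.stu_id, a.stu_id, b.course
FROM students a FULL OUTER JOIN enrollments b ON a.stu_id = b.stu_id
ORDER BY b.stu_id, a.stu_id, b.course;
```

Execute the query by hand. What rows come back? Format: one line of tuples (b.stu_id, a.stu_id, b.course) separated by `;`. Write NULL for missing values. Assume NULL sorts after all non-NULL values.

(2, NULL, Econ); (3, 3, Hist); (5, 5, Chem); (5, 5, Hist); (5, 5, NULL); (NULL, 1, NULL); (NULL, 1, NULL); (NULL, 7, NULL); (NULL, 7, NULL); (NULL, 9, NULL)

FULL OUTER JOIN keeps every row from both sides; unmatched rows get NULL for the other side's columns.
Matching on a.stu_id = b.stu_id.
Matched pairs: 4; unmatched a rows kept: 5; unmatched b rows kept: 1.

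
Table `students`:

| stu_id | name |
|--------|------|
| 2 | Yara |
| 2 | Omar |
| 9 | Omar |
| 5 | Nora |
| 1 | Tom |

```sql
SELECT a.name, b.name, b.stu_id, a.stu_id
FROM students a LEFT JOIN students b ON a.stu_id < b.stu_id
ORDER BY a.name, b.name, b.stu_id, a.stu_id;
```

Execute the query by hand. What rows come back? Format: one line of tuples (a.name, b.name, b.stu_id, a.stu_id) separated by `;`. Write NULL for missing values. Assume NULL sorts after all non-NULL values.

(Nora, Omar, 9, 5); (Omar, Nora, 5, 2); (Omar, Omar, 9, 2); (Omar, NULL, NULL, 9); (Tom, Nora, 5, 1); (Tom, Omar, 2, 1); (Tom, Omar, 9, 1); (Tom, Yara, 2, 1); (Yara, Nora, 5, 2); (Yara, Omar, 9, 2)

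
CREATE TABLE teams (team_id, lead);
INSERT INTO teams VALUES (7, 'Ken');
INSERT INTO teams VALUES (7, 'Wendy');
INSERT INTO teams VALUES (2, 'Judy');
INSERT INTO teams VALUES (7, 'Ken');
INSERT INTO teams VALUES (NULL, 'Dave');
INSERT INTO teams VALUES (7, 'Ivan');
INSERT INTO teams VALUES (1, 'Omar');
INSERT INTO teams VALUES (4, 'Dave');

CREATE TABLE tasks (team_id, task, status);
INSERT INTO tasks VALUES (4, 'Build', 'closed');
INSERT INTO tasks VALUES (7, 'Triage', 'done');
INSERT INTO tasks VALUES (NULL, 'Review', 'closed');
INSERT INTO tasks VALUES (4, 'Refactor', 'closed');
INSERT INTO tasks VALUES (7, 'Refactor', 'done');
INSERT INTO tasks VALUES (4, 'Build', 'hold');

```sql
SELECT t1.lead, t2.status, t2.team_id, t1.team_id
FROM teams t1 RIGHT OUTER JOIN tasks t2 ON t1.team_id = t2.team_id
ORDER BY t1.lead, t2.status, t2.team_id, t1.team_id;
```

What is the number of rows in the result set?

12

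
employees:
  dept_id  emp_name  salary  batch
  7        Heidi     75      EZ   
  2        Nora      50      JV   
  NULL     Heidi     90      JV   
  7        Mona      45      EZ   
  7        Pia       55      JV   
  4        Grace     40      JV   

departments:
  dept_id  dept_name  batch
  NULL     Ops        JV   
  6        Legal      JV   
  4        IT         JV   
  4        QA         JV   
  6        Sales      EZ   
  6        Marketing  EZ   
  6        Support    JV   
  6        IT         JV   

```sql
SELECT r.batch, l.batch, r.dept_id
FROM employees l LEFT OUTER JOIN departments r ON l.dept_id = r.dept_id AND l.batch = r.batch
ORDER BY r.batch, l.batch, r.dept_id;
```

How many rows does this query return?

7

LEFT JOIN keeps every row from `employees`; unmatched rows get NULL for `departments`'s columns.
Matching on l.dept_id = r.dept_id AND l.batch = r.batch. A NULL in a compared column never satisfies the condition.
- dept_id=7, batch=EZ: no r row matches, row kept with r columns NULL.
- dept_id=2, batch=JV: no r row matches, row kept with r columns NULL.
- dept_id=NULL, batch=JV: no r row matches, row kept with r columns NULL.
- dept_id=7, batch=EZ: no r row matches, row kept with r columns NULL.
- dept_id=7, batch=JV: no r row matches, row kept with r columns NULL.
- dept_id=4, batch=JV: 2 matching r row(s), so 2 row(s) emitted.
Total: 2 matched + 5 padded = 7 rows.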